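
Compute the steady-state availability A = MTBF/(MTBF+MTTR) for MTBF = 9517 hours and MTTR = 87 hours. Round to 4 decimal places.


MTBF = 9517
MTTR = 87
MTBF + MTTR = 9604
A = 9517 / 9604
A = 0.9909

0.9909


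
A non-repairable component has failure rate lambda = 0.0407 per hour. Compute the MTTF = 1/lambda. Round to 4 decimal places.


lambda = 0.0407
MTTF = 1 / 0.0407
MTTF = 24.57

24.57


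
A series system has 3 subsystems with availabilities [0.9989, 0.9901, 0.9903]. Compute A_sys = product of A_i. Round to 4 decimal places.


Subsystems: [0.9989, 0.9901, 0.9903]
After subsystem 1 (A=0.9989): product = 0.9989
After subsystem 2 (A=0.9901): product = 0.989
After subsystem 3 (A=0.9903): product = 0.9794
A_sys = 0.9794

0.9794


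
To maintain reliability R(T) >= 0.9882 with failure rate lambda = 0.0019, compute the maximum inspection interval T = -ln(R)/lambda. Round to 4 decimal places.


R_target = 0.9882
lambda = 0.0019
-ln(0.9882) = 0.0119
T = 0.0119 / 0.0019
T = 6.2475

6.2475


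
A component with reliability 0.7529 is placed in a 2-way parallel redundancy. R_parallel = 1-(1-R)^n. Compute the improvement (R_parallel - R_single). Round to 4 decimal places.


R_single = 0.7529, n = 2
1 - R_single = 0.2471
(1 - R_single)^n = 0.2471^2 = 0.0611
R_parallel = 1 - 0.0611 = 0.9389
Improvement = 0.9389 - 0.7529
Improvement = 0.186

0.186


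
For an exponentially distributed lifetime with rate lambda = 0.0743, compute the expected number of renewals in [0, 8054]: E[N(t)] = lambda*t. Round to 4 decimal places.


lambda = 0.0743
t = 8054
E[N(t)] = lambda * t
E[N(t)] = 0.0743 * 8054
E[N(t)] = 598.4122

598.4122


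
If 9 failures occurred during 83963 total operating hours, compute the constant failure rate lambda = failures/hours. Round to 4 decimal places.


failures = 9
total_hours = 83963
lambda = 9 / 83963
lambda = 0.0001

0.0001


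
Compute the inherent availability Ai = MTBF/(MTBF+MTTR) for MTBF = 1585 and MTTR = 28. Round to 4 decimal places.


MTBF = 1585
MTTR = 28
MTBF + MTTR = 1613
Ai = 1585 / 1613
Ai = 0.9826

0.9826


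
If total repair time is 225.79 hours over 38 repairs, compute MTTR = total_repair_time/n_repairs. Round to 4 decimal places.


total_repair_time = 225.79
n_repairs = 38
MTTR = 225.79 / 38
MTTR = 5.9418

5.9418


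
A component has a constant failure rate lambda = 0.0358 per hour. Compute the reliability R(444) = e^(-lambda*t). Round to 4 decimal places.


lambda = 0.0358
t = 444
lambda * t = 15.8952
R(t) = e^(-15.8952)
R(t) = 0.0

0.0


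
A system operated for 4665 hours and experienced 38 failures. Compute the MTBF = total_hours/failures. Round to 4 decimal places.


total_hours = 4665
failures = 38
MTBF = 4665 / 38
MTBF = 122.7632

122.7632


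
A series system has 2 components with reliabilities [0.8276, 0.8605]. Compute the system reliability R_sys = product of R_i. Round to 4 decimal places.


Components: [0.8276, 0.8605]
After component 1 (R=0.8276): product = 0.8276
After component 2 (R=0.8605): product = 0.7121
R_sys = 0.7121

0.7121


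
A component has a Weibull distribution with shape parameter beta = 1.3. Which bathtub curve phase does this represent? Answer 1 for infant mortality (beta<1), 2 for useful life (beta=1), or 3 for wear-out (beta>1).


beta = 1.3
Compare beta to 1:
beta < 1 => infant mortality (phase 1)
beta = 1 => useful life (phase 2)
beta > 1 => wear-out (phase 3)
Since beta = 1.3, this is wear-out (increasing failure rate)
Phase = 3

3


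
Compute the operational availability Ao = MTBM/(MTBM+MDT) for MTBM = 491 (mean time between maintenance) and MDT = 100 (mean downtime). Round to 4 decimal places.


MTBM = 491
MDT = 100
MTBM + MDT = 591
Ao = 491 / 591
Ao = 0.8308

0.8308


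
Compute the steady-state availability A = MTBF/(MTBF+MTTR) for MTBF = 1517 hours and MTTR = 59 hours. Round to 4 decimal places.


MTBF = 1517
MTTR = 59
MTBF + MTTR = 1576
A = 1517 / 1576
A = 0.9626

0.9626


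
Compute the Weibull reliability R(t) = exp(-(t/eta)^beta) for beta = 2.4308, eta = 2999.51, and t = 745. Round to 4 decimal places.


beta = 2.4308, eta = 2999.51, t = 745
t/eta = 745 / 2999.51 = 0.2484
(t/eta)^beta = 0.2484^2.4308 = 0.0339
R(t) = exp(-0.0339)
R(t) = 0.9667

0.9667


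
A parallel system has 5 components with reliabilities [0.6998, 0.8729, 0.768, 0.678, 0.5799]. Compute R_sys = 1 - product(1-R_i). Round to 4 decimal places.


Components: [0.6998, 0.8729, 0.768, 0.678, 0.5799]
(1 - 0.6998) = 0.3002, running product = 0.3002
(1 - 0.8729) = 0.1271, running product = 0.0382
(1 - 0.768) = 0.232, running product = 0.0089
(1 - 0.678) = 0.322, running product = 0.0029
(1 - 0.5799) = 0.4201, running product = 0.0012
Product of (1-R_i) = 0.0012
R_sys = 1 - 0.0012 = 0.9988

0.9988


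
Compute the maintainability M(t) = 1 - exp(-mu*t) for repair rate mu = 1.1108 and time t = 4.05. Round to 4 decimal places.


mu = 1.1108, t = 4.05
mu * t = 1.1108 * 4.05 = 4.4987
exp(-4.4987) = 0.0111
M(t) = 1 - 0.0111
M(t) = 0.9889

0.9889


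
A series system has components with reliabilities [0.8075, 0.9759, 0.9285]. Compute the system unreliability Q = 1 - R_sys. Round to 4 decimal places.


Components: [0.8075, 0.9759, 0.9285]
After component 1: product = 0.8075
After component 2: product = 0.788
After component 3: product = 0.7317
R_sys = 0.7317
Q = 1 - 0.7317 = 0.2683

0.2683


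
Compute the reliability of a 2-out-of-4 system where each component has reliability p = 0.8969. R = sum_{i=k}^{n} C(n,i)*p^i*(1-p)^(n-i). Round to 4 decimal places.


k = 2, n = 4, p = 0.8969
i=2: C(4,2)=6 * 0.8969^2 * 0.1031^2 = 0.0513
i=3: C(4,3)=4 * 0.8969^3 * 0.1031^1 = 0.2975
i=4: C(4,4)=1 * 0.8969^4 * 0.1031^0 = 0.6471
R = sum of terms = 0.996

0.996


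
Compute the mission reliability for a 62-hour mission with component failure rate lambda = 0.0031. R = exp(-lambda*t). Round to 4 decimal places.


lambda = 0.0031
mission_time = 62
lambda * t = 0.0031 * 62 = 0.1922
R = exp(-0.1922)
R = 0.8251

0.8251


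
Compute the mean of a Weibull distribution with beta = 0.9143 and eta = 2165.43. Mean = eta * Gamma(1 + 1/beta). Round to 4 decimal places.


beta = 0.9143, eta = 2165.43
1/beta = 1.0937
1 + 1/beta = 2.0937
Gamma(2.0937) = 1.0433
Mean = 2165.43 * 1.0433
Mean = 2259.2366

2259.2366


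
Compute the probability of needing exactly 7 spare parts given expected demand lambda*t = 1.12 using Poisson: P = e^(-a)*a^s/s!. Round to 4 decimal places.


a = 1.12, s = 7
e^(-a) = e^(-1.12) = 0.3263
a^s = 1.12^7 = 2.2107
s! = 5040
P = 0.3263 * 2.2107 / 5040
P = 0.0001

0.0001


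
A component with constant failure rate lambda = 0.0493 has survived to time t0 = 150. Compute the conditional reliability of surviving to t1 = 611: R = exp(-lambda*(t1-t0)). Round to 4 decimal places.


lambda = 0.0493
t0 = 150, t1 = 611
t1 - t0 = 461
lambda * (t1-t0) = 0.0493 * 461 = 22.7273
R = exp(-22.7273)
R = 0.0

0.0


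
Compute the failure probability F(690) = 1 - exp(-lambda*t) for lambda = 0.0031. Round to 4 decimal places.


lambda = 0.0031, t = 690
lambda * t = 2.139
exp(-2.139) = 0.1178
F(t) = 1 - 0.1178
F(t) = 0.8822

0.8822


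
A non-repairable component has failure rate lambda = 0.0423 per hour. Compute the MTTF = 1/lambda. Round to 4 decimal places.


lambda = 0.0423
MTTF = 1 / 0.0423
MTTF = 23.6407

23.6407


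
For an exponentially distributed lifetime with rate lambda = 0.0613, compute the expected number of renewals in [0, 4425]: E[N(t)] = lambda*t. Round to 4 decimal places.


lambda = 0.0613
t = 4425
E[N(t)] = lambda * t
E[N(t)] = 0.0613 * 4425
E[N(t)] = 271.2525

271.2525


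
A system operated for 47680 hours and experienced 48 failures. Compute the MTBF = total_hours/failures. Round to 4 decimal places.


total_hours = 47680
failures = 48
MTBF = 47680 / 48
MTBF = 993.3333

993.3333


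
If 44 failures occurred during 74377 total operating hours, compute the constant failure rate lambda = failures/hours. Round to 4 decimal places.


failures = 44
total_hours = 74377
lambda = 44 / 74377
lambda = 0.0006

0.0006


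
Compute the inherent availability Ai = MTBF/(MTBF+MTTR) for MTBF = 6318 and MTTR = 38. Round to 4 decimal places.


MTBF = 6318
MTTR = 38
MTBF + MTTR = 6356
Ai = 6318 / 6356
Ai = 0.994

0.994


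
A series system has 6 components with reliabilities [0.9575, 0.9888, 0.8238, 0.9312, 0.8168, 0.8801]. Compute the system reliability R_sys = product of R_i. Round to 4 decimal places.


Components: [0.9575, 0.9888, 0.8238, 0.9312, 0.8168, 0.8801]
After component 1 (R=0.9575): product = 0.9575
After component 2 (R=0.9888): product = 0.9468
After component 3 (R=0.8238): product = 0.78
After component 4 (R=0.9312): product = 0.7263
After component 5 (R=0.8168): product = 0.5932
After component 6 (R=0.8801): product = 0.5221
R_sys = 0.5221

0.5221


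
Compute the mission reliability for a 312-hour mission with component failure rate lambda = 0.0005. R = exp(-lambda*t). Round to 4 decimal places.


lambda = 0.0005
mission_time = 312
lambda * t = 0.0005 * 312 = 0.156
R = exp(-0.156)
R = 0.8556

0.8556


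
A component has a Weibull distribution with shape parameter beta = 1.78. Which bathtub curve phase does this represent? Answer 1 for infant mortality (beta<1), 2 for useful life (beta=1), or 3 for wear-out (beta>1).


beta = 1.78
Compare beta to 1:
beta < 1 => infant mortality (phase 1)
beta = 1 => useful life (phase 2)
beta > 1 => wear-out (phase 3)
Since beta = 1.78, this is wear-out (increasing failure rate)
Phase = 3

3


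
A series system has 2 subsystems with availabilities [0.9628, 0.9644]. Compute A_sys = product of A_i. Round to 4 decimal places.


Subsystems: [0.9628, 0.9644]
After subsystem 1 (A=0.9628): product = 0.9628
After subsystem 2 (A=0.9644): product = 0.9285
A_sys = 0.9285

0.9285


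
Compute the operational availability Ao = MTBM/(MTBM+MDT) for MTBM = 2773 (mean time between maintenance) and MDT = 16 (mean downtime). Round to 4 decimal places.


MTBM = 2773
MDT = 16
MTBM + MDT = 2789
Ao = 2773 / 2789
Ao = 0.9943

0.9943


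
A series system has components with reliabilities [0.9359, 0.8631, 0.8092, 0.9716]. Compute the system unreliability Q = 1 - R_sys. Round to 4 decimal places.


Components: [0.9359, 0.8631, 0.8092, 0.9716]
After component 1: product = 0.9359
After component 2: product = 0.8078
After component 3: product = 0.6537
After component 4: product = 0.6351
R_sys = 0.6351
Q = 1 - 0.6351 = 0.3649

0.3649


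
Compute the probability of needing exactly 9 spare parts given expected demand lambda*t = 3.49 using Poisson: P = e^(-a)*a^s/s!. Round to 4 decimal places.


a = 3.49, s = 9
e^(-a) = e^(-3.49) = 0.0305
a^s = 3.49^9 = 76811.9592
s! = 362880
P = 0.0305 * 76811.9592 / 362880
P = 0.0065

0.0065


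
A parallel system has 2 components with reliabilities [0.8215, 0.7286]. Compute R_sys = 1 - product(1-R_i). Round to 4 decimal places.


Components: [0.8215, 0.7286]
(1 - 0.8215) = 0.1785, running product = 0.1785
(1 - 0.7286) = 0.2714, running product = 0.0484
Product of (1-R_i) = 0.0484
R_sys = 1 - 0.0484 = 0.9516

0.9516


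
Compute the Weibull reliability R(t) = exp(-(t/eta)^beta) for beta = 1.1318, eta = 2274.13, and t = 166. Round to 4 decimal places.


beta = 1.1318, eta = 2274.13, t = 166
t/eta = 166 / 2274.13 = 0.073
(t/eta)^beta = 0.073^1.1318 = 0.0517
R(t) = exp(-0.0517)
R(t) = 0.9496

0.9496


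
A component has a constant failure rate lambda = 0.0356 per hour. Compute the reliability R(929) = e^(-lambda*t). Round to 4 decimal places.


lambda = 0.0356
t = 929
lambda * t = 33.0724
R(t) = e^(-33.0724)
R(t) = 0.0

0.0


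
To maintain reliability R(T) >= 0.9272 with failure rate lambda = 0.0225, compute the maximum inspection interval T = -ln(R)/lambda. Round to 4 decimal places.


R_target = 0.9272
lambda = 0.0225
-ln(0.9272) = 0.0756
T = 0.0756 / 0.0225
T = 3.3594

3.3594


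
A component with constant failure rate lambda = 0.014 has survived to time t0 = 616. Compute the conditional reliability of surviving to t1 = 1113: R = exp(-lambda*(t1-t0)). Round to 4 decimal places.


lambda = 0.014
t0 = 616, t1 = 1113
t1 - t0 = 497
lambda * (t1-t0) = 0.014 * 497 = 6.958
R = exp(-6.958)
R = 0.001

0.001


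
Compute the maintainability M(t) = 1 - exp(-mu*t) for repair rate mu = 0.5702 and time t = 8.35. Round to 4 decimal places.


mu = 0.5702, t = 8.35
mu * t = 0.5702 * 8.35 = 4.7612
exp(-4.7612) = 0.0086
M(t) = 1 - 0.0086
M(t) = 0.9914

0.9914


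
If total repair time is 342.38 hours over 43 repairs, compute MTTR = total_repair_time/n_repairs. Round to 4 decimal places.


total_repair_time = 342.38
n_repairs = 43
MTTR = 342.38 / 43
MTTR = 7.9623

7.9623


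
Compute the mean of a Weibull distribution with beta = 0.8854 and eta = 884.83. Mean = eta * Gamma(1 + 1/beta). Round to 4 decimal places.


beta = 0.8854, eta = 884.83
1/beta = 1.1294
1 + 1/beta = 2.1294
Gamma(2.1294) = 1.0618
Mean = 884.83 * 1.0618
Mean = 939.5298

939.5298


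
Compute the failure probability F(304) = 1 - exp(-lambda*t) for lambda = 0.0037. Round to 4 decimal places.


lambda = 0.0037, t = 304
lambda * t = 1.1248
exp(-1.1248) = 0.3247
F(t) = 1 - 0.3247
F(t) = 0.6753

0.6753


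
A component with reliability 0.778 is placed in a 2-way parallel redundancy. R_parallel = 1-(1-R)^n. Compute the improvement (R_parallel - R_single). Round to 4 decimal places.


R_single = 0.778, n = 2
1 - R_single = 0.222
(1 - R_single)^n = 0.222^2 = 0.0493
R_parallel = 1 - 0.0493 = 0.9507
Improvement = 0.9507 - 0.778
Improvement = 0.1727

0.1727


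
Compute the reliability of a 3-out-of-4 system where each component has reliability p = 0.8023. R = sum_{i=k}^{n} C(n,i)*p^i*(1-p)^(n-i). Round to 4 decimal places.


k = 3, n = 4, p = 0.8023
i=3: C(4,3)=4 * 0.8023^3 * 0.1977^1 = 0.4084
i=4: C(4,4)=1 * 0.8023^4 * 0.1977^0 = 0.4143
R = sum of terms = 0.8227

0.8227


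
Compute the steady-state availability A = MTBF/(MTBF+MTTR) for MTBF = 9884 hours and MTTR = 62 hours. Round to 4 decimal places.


MTBF = 9884
MTTR = 62
MTBF + MTTR = 9946
A = 9884 / 9946
A = 0.9938

0.9938


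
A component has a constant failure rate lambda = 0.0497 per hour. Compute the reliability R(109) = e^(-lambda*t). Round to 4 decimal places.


lambda = 0.0497
t = 109
lambda * t = 5.4173
R(t) = e^(-5.4173)
R(t) = 0.0044

0.0044


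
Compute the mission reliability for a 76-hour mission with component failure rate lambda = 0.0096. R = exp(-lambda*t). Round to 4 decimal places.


lambda = 0.0096
mission_time = 76
lambda * t = 0.0096 * 76 = 0.7296
R = exp(-0.7296)
R = 0.4821

0.4821


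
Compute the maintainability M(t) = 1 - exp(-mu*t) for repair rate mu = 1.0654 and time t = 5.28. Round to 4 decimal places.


mu = 1.0654, t = 5.28
mu * t = 1.0654 * 5.28 = 5.6253
exp(-5.6253) = 0.0036
M(t) = 1 - 0.0036
M(t) = 0.9964

0.9964


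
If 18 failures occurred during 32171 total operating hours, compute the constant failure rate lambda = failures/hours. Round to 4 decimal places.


failures = 18
total_hours = 32171
lambda = 18 / 32171
lambda = 0.0006

0.0006


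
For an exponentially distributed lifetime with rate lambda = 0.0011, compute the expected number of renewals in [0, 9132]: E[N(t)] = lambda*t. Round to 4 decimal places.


lambda = 0.0011
t = 9132
E[N(t)] = lambda * t
E[N(t)] = 0.0011 * 9132
E[N(t)] = 10.0452

10.0452


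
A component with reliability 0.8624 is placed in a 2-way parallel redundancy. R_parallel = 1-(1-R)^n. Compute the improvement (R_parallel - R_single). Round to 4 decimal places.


R_single = 0.8624, n = 2
1 - R_single = 0.1376
(1 - R_single)^n = 0.1376^2 = 0.0189
R_parallel = 1 - 0.0189 = 0.9811
Improvement = 0.9811 - 0.8624
Improvement = 0.1187

0.1187


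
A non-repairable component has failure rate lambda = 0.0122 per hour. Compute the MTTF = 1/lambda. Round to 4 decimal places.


lambda = 0.0122
MTTF = 1 / 0.0122
MTTF = 81.9672

81.9672


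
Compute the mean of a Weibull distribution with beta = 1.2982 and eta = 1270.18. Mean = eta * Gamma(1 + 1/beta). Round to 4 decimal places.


beta = 1.2982, eta = 1270.18
1/beta = 0.7703
1 + 1/beta = 1.7703
Gamma(1.7703) = 0.9238
Mean = 1270.18 * 0.9238
Mean = 1173.4371

1173.4371


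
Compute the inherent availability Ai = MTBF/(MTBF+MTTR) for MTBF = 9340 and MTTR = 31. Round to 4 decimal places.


MTBF = 9340
MTTR = 31
MTBF + MTTR = 9371
Ai = 9340 / 9371
Ai = 0.9967

0.9967


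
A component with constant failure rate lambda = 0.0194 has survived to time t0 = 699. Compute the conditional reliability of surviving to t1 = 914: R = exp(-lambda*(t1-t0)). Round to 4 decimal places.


lambda = 0.0194
t0 = 699, t1 = 914
t1 - t0 = 215
lambda * (t1-t0) = 0.0194 * 215 = 4.171
R = exp(-4.171)
R = 0.0154

0.0154


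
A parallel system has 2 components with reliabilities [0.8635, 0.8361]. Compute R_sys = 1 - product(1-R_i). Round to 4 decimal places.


Components: [0.8635, 0.8361]
(1 - 0.8635) = 0.1365, running product = 0.1365
(1 - 0.8361) = 0.1639, running product = 0.0224
Product of (1-R_i) = 0.0224
R_sys = 1 - 0.0224 = 0.9776

0.9776


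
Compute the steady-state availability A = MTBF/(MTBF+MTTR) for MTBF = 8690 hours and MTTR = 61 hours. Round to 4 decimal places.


MTBF = 8690
MTTR = 61
MTBF + MTTR = 8751
A = 8690 / 8751
A = 0.993

0.993


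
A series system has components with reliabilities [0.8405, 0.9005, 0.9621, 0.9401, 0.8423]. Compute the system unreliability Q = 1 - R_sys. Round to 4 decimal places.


Components: [0.8405, 0.9005, 0.9621, 0.9401, 0.8423]
After component 1: product = 0.8405
After component 2: product = 0.7569
After component 3: product = 0.7282
After component 4: product = 0.6846
After component 5: product = 0.5766
R_sys = 0.5766
Q = 1 - 0.5766 = 0.4234

0.4234


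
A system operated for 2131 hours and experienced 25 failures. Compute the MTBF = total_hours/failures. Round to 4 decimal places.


total_hours = 2131
failures = 25
MTBF = 2131 / 25
MTBF = 85.24

85.24


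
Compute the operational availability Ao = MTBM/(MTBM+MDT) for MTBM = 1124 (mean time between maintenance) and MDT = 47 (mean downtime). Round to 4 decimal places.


MTBM = 1124
MDT = 47
MTBM + MDT = 1171
Ao = 1124 / 1171
Ao = 0.9599

0.9599


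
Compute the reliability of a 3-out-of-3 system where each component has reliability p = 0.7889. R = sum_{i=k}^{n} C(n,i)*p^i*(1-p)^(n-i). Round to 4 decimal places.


k = 3, n = 3, p = 0.7889
i=3: C(3,3)=1 * 0.7889^3 * 0.2111^0 = 0.491
R = sum of terms = 0.491

0.491


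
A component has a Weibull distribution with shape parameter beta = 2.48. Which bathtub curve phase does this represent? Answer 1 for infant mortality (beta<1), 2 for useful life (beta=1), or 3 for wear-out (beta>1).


beta = 2.48
Compare beta to 1:
beta < 1 => infant mortality (phase 1)
beta = 1 => useful life (phase 2)
beta > 1 => wear-out (phase 3)
Since beta = 2.48, this is wear-out (increasing failure rate)
Phase = 3

3


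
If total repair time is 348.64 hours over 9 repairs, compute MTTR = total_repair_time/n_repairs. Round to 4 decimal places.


total_repair_time = 348.64
n_repairs = 9
MTTR = 348.64 / 9
MTTR = 38.7378

38.7378


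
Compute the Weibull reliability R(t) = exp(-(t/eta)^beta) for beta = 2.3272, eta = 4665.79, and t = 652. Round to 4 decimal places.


beta = 2.3272, eta = 4665.79, t = 652
t/eta = 652 / 4665.79 = 0.1397
(t/eta)^beta = 0.1397^2.3272 = 0.0103
R(t) = exp(-0.0103)
R(t) = 0.9898

0.9898


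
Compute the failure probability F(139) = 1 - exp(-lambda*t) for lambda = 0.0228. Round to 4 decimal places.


lambda = 0.0228, t = 139
lambda * t = 3.1692
exp(-3.1692) = 0.042
F(t) = 1 - 0.042
F(t) = 0.958

0.958


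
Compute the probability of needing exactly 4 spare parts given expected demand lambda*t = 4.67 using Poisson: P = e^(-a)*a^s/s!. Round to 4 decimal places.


a = 4.67, s = 4
e^(-a) = e^(-4.67) = 0.0094
a^s = 4.67^4 = 475.6281
s! = 24
P = 0.0094 * 475.6281 / 24
P = 0.1857

0.1857


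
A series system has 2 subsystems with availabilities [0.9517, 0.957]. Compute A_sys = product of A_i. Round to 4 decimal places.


Subsystems: [0.9517, 0.957]
After subsystem 1 (A=0.9517): product = 0.9517
After subsystem 2 (A=0.957): product = 0.9108
A_sys = 0.9108

0.9108


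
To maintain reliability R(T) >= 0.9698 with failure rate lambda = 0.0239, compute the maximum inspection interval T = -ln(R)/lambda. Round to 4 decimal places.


R_target = 0.9698
lambda = 0.0239
-ln(0.9698) = 0.0307
T = 0.0307 / 0.0239
T = 1.2831

1.2831


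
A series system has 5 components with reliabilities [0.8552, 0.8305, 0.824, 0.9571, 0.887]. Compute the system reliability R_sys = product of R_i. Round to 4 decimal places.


Components: [0.8552, 0.8305, 0.824, 0.9571, 0.887]
After component 1 (R=0.8552): product = 0.8552
After component 2 (R=0.8305): product = 0.7102
After component 3 (R=0.824): product = 0.5852
After component 4 (R=0.9571): product = 0.5601
After component 5 (R=0.887): product = 0.4968
R_sys = 0.4968

0.4968


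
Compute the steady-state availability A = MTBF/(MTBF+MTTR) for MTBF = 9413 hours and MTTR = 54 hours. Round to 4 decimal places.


MTBF = 9413
MTTR = 54
MTBF + MTTR = 9467
A = 9413 / 9467
A = 0.9943

0.9943


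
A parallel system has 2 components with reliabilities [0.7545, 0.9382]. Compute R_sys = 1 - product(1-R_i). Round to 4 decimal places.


Components: [0.7545, 0.9382]
(1 - 0.7545) = 0.2455, running product = 0.2455
(1 - 0.9382) = 0.0618, running product = 0.0152
Product of (1-R_i) = 0.0152
R_sys = 1 - 0.0152 = 0.9848

0.9848


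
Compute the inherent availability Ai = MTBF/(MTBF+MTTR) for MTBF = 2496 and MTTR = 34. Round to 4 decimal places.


MTBF = 2496
MTTR = 34
MTBF + MTTR = 2530
Ai = 2496 / 2530
Ai = 0.9866

0.9866


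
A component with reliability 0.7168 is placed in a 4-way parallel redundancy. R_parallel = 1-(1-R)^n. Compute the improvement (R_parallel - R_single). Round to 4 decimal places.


R_single = 0.7168, n = 4
1 - R_single = 0.2832
(1 - R_single)^n = 0.2832^4 = 0.0064
R_parallel = 1 - 0.0064 = 0.9936
Improvement = 0.9936 - 0.7168
Improvement = 0.2768

0.2768


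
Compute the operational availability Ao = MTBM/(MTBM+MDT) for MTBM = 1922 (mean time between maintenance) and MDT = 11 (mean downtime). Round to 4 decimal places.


MTBM = 1922
MDT = 11
MTBM + MDT = 1933
Ao = 1922 / 1933
Ao = 0.9943

0.9943


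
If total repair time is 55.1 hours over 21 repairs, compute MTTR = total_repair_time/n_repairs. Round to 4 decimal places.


total_repair_time = 55.1
n_repairs = 21
MTTR = 55.1 / 21
MTTR = 2.6238

2.6238


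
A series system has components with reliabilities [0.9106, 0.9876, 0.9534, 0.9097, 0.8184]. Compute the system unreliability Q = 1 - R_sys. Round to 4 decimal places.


Components: [0.9106, 0.9876, 0.9534, 0.9097, 0.8184]
After component 1: product = 0.9106
After component 2: product = 0.8993
After component 3: product = 0.8574
After component 4: product = 0.78
After component 5: product = 0.6383
R_sys = 0.6383
Q = 1 - 0.6383 = 0.3617

0.3617


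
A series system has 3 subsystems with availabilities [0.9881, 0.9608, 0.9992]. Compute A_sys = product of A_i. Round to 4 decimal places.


Subsystems: [0.9881, 0.9608, 0.9992]
After subsystem 1 (A=0.9881): product = 0.9881
After subsystem 2 (A=0.9608): product = 0.9494
After subsystem 3 (A=0.9992): product = 0.9486
A_sys = 0.9486

0.9486


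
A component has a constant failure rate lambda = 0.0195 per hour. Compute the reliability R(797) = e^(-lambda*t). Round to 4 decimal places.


lambda = 0.0195
t = 797
lambda * t = 15.5415
R(t) = e^(-15.5415)
R(t) = 0.0

0.0


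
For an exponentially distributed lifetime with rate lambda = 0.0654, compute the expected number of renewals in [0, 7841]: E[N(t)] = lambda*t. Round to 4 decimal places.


lambda = 0.0654
t = 7841
E[N(t)] = lambda * t
E[N(t)] = 0.0654 * 7841
E[N(t)] = 512.8014

512.8014


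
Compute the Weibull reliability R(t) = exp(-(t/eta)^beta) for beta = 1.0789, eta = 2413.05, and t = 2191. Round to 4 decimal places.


beta = 1.0789, eta = 2413.05, t = 2191
t/eta = 2191 / 2413.05 = 0.908
(t/eta)^beta = 0.908^1.0789 = 0.9011
R(t) = exp(-0.9011)
R(t) = 0.4061

0.4061


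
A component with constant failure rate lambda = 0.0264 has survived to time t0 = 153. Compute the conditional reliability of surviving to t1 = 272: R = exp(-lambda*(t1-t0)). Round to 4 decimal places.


lambda = 0.0264
t0 = 153, t1 = 272
t1 - t0 = 119
lambda * (t1-t0) = 0.0264 * 119 = 3.1416
R = exp(-3.1416)
R = 0.0432

0.0432


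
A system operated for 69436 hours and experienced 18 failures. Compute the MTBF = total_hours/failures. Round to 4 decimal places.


total_hours = 69436
failures = 18
MTBF = 69436 / 18
MTBF = 3857.5556

3857.5556


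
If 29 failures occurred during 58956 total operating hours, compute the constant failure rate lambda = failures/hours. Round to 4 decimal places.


failures = 29
total_hours = 58956
lambda = 29 / 58956
lambda = 0.0005

0.0005


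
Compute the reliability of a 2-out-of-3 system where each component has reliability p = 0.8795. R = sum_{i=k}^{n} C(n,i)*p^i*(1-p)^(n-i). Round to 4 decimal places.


k = 2, n = 3, p = 0.8795
i=2: C(3,2)=3 * 0.8795^2 * 0.1205^1 = 0.2796
i=3: C(3,3)=1 * 0.8795^3 * 0.1205^0 = 0.6803
R = sum of terms = 0.9599

0.9599


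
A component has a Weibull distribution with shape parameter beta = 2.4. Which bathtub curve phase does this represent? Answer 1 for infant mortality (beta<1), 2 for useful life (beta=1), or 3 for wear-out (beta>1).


beta = 2.4
Compare beta to 1:
beta < 1 => infant mortality (phase 1)
beta = 1 => useful life (phase 2)
beta > 1 => wear-out (phase 3)
Since beta = 2.4, this is wear-out (increasing failure rate)
Phase = 3

3


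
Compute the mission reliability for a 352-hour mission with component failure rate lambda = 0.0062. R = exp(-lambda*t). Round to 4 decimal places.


lambda = 0.0062
mission_time = 352
lambda * t = 0.0062 * 352 = 2.1824
R = exp(-2.1824)
R = 0.1128

0.1128


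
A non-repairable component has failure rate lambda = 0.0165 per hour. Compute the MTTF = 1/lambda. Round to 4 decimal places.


lambda = 0.0165
MTTF = 1 / 0.0165
MTTF = 60.6061

60.6061


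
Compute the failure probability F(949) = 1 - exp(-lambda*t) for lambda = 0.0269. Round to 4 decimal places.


lambda = 0.0269, t = 949
lambda * t = 25.5281
exp(-25.5281) = 0.0
F(t) = 1 - 0.0
F(t) = 1.0

1.0


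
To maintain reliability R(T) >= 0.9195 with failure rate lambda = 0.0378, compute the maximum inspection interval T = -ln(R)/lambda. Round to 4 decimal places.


R_target = 0.9195
lambda = 0.0378
-ln(0.9195) = 0.0839
T = 0.0839 / 0.0378
T = 2.2202

2.2202


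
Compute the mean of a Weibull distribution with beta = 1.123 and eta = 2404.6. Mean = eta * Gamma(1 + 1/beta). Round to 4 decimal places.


beta = 1.123, eta = 2404.6
1/beta = 0.8905
1 + 1/beta = 1.8905
Gamma(1.8905) = 0.9585
Mean = 2404.6 * 0.9585
Mean = 2304.899

2304.899


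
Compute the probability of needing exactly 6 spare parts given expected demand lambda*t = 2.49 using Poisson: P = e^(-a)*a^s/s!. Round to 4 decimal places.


a = 2.49, s = 6
e^(-a) = e^(-2.49) = 0.0829
a^s = 2.49^6 = 238.3395
s! = 720
P = 0.0829 * 238.3395 / 720
P = 0.0274

0.0274


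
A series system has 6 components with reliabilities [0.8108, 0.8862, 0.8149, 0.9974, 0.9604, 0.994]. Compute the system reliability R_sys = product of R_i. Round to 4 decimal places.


Components: [0.8108, 0.8862, 0.8149, 0.9974, 0.9604, 0.994]
After component 1 (R=0.8108): product = 0.8108
After component 2 (R=0.8862): product = 0.7185
After component 3 (R=0.8149): product = 0.5855
After component 4 (R=0.9974): product = 0.584
After component 5 (R=0.9604): product = 0.5609
After component 6 (R=0.994): product = 0.5575
R_sys = 0.5575

0.5575


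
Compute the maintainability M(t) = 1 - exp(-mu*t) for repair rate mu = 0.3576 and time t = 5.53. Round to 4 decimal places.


mu = 0.3576, t = 5.53
mu * t = 0.3576 * 5.53 = 1.9775
exp(-1.9775) = 0.1384
M(t) = 1 - 0.1384
M(t) = 0.8616

0.8616


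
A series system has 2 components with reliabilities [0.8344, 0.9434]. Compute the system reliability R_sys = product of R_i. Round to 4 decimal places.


Components: [0.8344, 0.9434]
After component 1 (R=0.8344): product = 0.8344
After component 2 (R=0.9434): product = 0.7872
R_sys = 0.7872

0.7872


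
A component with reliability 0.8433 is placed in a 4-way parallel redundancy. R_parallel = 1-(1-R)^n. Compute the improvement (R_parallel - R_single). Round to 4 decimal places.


R_single = 0.8433, n = 4
1 - R_single = 0.1567
(1 - R_single)^n = 0.1567^4 = 0.0006
R_parallel = 1 - 0.0006 = 0.9994
Improvement = 0.9994 - 0.8433
Improvement = 0.1561

0.1561


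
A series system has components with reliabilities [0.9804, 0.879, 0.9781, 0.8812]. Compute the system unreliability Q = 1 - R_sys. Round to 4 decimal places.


Components: [0.9804, 0.879, 0.9781, 0.8812]
After component 1: product = 0.9804
After component 2: product = 0.8618
After component 3: product = 0.8429
After component 4: product = 0.7428
R_sys = 0.7428
Q = 1 - 0.7428 = 0.2572

0.2572


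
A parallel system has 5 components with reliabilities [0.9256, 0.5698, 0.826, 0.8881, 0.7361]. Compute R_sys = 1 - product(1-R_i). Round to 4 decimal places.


Components: [0.9256, 0.5698, 0.826, 0.8881, 0.7361]
(1 - 0.9256) = 0.0744, running product = 0.0744
(1 - 0.5698) = 0.4302, running product = 0.032
(1 - 0.826) = 0.174, running product = 0.0056
(1 - 0.8881) = 0.1119, running product = 0.0006
(1 - 0.7361) = 0.2639, running product = 0.0002
Product of (1-R_i) = 0.0002
R_sys = 1 - 0.0002 = 0.9998

0.9998


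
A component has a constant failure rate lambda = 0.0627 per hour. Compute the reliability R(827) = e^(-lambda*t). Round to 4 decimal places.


lambda = 0.0627
t = 827
lambda * t = 51.8529
R(t) = e^(-51.8529)
R(t) = 0.0

0.0


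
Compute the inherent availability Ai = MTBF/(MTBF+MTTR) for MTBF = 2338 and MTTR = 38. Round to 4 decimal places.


MTBF = 2338
MTTR = 38
MTBF + MTTR = 2376
Ai = 2338 / 2376
Ai = 0.984

0.984


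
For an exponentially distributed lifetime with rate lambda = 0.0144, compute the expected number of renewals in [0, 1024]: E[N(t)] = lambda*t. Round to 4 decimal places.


lambda = 0.0144
t = 1024
E[N(t)] = lambda * t
E[N(t)] = 0.0144 * 1024
E[N(t)] = 14.7456

14.7456


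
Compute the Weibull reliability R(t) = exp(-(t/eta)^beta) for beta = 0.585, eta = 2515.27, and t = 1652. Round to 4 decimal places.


beta = 0.585, eta = 2515.27, t = 1652
t/eta = 1652 / 2515.27 = 0.6568
(t/eta)^beta = 0.6568^0.585 = 0.782
R(t) = exp(-0.782)
R(t) = 0.4575

0.4575


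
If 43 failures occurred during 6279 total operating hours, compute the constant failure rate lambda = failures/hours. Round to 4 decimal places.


failures = 43
total_hours = 6279
lambda = 43 / 6279
lambda = 0.0068

0.0068


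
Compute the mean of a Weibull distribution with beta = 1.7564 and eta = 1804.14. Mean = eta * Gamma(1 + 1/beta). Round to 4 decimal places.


beta = 1.7564, eta = 1804.14
1/beta = 0.5693
1 + 1/beta = 1.5693
Gamma(1.5693) = 0.8904
Mean = 1804.14 * 0.8904
Mean = 1606.4635

1606.4635


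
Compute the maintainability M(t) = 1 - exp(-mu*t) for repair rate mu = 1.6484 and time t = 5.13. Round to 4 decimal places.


mu = 1.6484, t = 5.13
mu * t = 1.6484 * 5.13 = 8.4563
exp(-8.4563) = 0.0002
M(t) = 1 - 0.0002
M(t) = 0.9998

0.9998


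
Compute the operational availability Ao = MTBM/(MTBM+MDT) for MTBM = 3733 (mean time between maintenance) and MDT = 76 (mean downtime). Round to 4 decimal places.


MTBM = 3733
MDT = 76
MTBM + MDT = 3809
Ao = 3733 / 3809
Ao = 0.98

0.98


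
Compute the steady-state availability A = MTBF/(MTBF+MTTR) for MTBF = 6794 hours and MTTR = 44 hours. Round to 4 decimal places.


MTBF = 6794
MTTR = 44
MTBF + MTTR = 6838
A = 6794 / 6838
A = 0.9936

0.9936


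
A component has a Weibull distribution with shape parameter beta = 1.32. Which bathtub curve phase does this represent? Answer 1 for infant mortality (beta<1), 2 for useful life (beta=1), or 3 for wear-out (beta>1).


beta = 1.32
Compare beta to 1:
beta < 1 => infant mortality (phase 1)
beta = 1 => useful life (phase 2)
beta > 1 => wear-out (phase 3)
Since beta = 1.32, this is wear-out (increasing failure rate)
Phase = 3

3


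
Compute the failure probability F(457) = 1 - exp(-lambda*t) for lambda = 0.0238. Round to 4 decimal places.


lambda = 0.0238, t = 457
lambda * t = 10.8766
exp(-10.8766) = 0.0
F(t) = 1 - 0.0
F(t) = 1.0

1.0


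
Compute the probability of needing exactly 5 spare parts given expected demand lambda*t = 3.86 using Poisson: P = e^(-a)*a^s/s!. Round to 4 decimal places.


a = 3.86, s = 5
e^(-a) = e^(-3.86) = 0.0211
a^s = 3.86^5 = 856.9126
s! = 120
P = 0.0211 * 856.9126 / 120
P = 0.1504

0.1504


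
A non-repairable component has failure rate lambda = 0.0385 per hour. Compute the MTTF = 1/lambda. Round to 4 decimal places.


lambda = 0.0385
MTTF = 1 / 0.0385
MTTF = 25.974

25.974


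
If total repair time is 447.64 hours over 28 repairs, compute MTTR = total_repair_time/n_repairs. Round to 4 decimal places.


total_repair_time = 447.64
n_repairs = 28
MTTR = 447.64 / 28
MTTR = 15.9871

15.9871


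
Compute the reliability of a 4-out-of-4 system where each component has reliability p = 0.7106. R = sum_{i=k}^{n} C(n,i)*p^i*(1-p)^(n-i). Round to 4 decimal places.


k = 4, n = 4, p = 0.7106
i=4: C(4,4)=1 * 0.7106^4 * 0.2894^0 = 0.255
R = sum of terms = 0.255

0.255


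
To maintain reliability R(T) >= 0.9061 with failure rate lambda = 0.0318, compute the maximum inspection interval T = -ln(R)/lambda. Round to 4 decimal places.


R_target = 0.9061
lambda = 0.0318
-ln(0.9061) = 0.0986
T = 0.0986 / 0.0318
T = 3.1008

3.1008


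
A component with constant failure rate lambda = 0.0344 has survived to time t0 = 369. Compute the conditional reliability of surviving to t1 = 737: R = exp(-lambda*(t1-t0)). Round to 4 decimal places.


lambda = 0.0344
t0 = 369, t1 = 737
t1 - t0 = 368
lambda * (t1-t0) = 0.0344 * 368 = 12.6592
R = exp(-12.6592)
R = 0.0

0.0


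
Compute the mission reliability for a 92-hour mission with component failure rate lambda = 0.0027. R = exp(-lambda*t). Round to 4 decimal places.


lambda = 0.0027
mission_time = 92
lambda * t = 0.0027 * 92 = 0.2484
R = exp(-0.2484)
R = 0.78

0.78


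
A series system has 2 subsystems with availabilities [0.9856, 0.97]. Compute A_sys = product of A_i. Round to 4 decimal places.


Subsystems: [0.9856, 0.97]
After subsystem 1 (A=0.9856): product = 0.9856
After subsystem 2 (A=0.97): product = 0.956
A_sys = 0.956

0.956


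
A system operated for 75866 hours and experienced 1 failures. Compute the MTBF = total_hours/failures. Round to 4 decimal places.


total_hours = 75866
failures = 1
MTBF = 75866 / 1
MTBF = 75866.0

75866.0


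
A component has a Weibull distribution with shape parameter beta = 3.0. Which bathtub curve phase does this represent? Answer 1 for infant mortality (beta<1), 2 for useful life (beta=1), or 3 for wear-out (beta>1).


beta = 3.0
Compare beta to 1:
beta < 1 => infant mortality (phase 1)
beta = 1 => useful life (phase 2)
beta > 1 => wear-out (phase 3)
Since beta = 3.0, this is wear-out (increasing failure rate)
Phase = 3

3


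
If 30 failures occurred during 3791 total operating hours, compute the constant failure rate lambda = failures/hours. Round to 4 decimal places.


failures = 30
total_hours = 3791
lambda = 30 / 3791
lambda = 0.0079

0.0079


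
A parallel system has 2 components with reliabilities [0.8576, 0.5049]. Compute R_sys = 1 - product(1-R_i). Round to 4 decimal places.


Components: [0.8576, 0.5049]
(1 - 0.8576) = 0.1424, running product = 0.1424
(1 - 0.5049) = 0.4951, running product = 0.0705
Product of (1-R_i) = 0.0705
R_sys = 1 - 0.0705 = 0.9295

0.9295


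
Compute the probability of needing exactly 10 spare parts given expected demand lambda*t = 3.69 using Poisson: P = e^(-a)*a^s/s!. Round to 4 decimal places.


a = 3.69, s = 10
e^(-a) = e^(-3.69) = 0.025
a^s = 3.69^10 = 468019.191
s! = 3628800
P = 0.025 * 468019.191 / 3628800
P = 0.0032

0.0032


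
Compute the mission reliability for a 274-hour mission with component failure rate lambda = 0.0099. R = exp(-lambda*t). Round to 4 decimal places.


lambda = 0.0099
mission_time = 274
lambda * t = 0.0099 * 274 = 2.7126
R = exp(-2.7126)
R = 0.0664

0.0664


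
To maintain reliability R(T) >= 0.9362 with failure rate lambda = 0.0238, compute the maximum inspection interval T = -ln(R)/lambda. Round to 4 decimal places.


R_target = 0.9362
lambda = 0.0238
-ln(0.9362) = 0.0659
T = 0.0659 / 0.0238
T = 2.77

2.77


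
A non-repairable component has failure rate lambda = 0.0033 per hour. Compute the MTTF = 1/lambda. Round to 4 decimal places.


lambda = 0.0033
MTTF = 1 / 0.0033
MTTF = 303.0303

303.0303


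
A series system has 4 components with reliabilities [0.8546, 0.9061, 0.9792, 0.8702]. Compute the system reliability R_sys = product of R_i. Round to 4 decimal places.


Components: [0.8546, 0.9061, 0.9792, 0.8702]
After component 1 (R=0.8546): product = 0.8546
After component 2 (R=0.9061): product = 0.7744
After component 3 (R=0.9792): product = 0.7582
After component 4 (R=0.8702): product = 0.6598
R_sys = 0.6598

0.6598


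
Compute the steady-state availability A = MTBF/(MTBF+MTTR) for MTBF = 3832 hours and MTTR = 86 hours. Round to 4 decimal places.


MTBF = 3832
MTTR = 86
MTBF + MTTR = 3918
A = 3832 / 3918
A = 0.9781

0.9781


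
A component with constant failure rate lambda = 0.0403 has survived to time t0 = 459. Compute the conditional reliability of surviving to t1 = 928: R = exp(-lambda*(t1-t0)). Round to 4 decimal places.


lambda = 0.0403
t0 = 459, t1 = 928
t1 - t0 = 469
lambda * (t1-t0) = 0.0403 * 469 = 18.9007
R = exp(-18.9007)
R = 0.0

0.0


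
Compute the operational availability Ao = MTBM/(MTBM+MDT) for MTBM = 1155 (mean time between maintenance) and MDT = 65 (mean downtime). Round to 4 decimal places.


MTBM = 1155
MDT = 65
MTBM + MDT = 1220
Ao = 1155 / 1220
Ao = 0.9467

0.9467


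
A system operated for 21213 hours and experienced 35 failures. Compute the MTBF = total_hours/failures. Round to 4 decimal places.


total_hours = 21213
failures = 35
MTBF = 21213 / 35
MTBF = 606.0857

606.0857


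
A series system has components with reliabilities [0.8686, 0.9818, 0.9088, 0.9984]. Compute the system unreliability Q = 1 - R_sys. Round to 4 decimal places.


Components: [0.8686, 0.9818, 0.9088, 0.9984]
After component 1: product = 0.8686
After component 2: product = 0.8528
After component 3: product = 0.775
After component 4: product = 0.7738
R_sys = 0.7738
Q = 1 - 0.7738 = 0.2262

0.2262


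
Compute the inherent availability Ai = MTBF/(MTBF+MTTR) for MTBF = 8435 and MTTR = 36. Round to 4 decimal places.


MTBF = 8435
MTTR = 36
MTBF + MTTR = 8471
Ai = 8435 / 8471
Ai = 0.9958

0.9958


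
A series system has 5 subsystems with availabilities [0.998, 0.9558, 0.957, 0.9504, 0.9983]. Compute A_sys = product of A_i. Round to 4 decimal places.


Subsystems: [0.998, 0.9558, 0.957, 0.9504, 0.9983]
After subsystem 1 (A=0.998): product = 0.998
After subsystem 2 (A=0.9558): product = 0.9539
After subsystem 3 (A=0.957): product = 0.9129
After subsystem 4 (A=0.9504): product = 0.8676
After subsystem 5 (A=0.9983): product = 0.8661
A_sys = 0.8661

0.8661


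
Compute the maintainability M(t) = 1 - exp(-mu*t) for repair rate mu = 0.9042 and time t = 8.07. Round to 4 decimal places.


mu = 0.9042, t = 8.07
mu * t = 0.9042 * 8.07 = 7.2969
exp(-7.2969) = 0.0007
M(t) = 1 - 0.0007
M(t) = 0.9993

0.9993
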